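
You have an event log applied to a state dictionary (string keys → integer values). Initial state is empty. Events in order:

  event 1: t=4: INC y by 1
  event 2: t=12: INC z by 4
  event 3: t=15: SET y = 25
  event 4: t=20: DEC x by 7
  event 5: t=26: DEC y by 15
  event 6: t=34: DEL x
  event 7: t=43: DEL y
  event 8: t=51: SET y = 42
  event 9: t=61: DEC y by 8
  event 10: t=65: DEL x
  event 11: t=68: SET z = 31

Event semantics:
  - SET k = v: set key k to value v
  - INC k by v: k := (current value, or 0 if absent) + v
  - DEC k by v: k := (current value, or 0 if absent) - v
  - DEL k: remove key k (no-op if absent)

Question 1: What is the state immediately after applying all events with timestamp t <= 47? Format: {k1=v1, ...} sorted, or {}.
Apply events with t <= 47 (7 events):
  after event 1 (t=4: INC y by 1): {y=1}
  after event 2 (t=12: INC z by 4): {y=1, z=4}
  after event 3 (t=15: SET y = 25): {y=25, z=4}
  after event 4 (t=20: DEC x by 7): {x=-7, y=25, z=4}
  after event 5 (t=26: DEC y by 15): {x=-7, y=10, z=4}
  after event 6 (t=34: DEL x): {y=10, z=4}
  after event 7 (t=43: DEL y): {z=4}

Answer: {z=4}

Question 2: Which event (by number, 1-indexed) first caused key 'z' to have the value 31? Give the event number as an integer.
Answer: 11

Derivation:
Looking for first event where z becomes 31:
  event 2: z = 4
  event 3: z = 4
  event 4: z = 4
  event 5: z = 4
  event 6: z = 4
  event 7: z = 4
  event 8: z = 4
  event 9: z = 4
  event 10: z = 4
  event 11: z 4 -> 31  <-- first match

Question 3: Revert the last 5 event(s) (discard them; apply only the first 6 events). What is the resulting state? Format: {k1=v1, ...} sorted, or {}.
Answer: {y=10, z=4}

Derivation:
Keep first 6 events (discard last 5):
  after event 1 (t=4: INC y by 1): {y=1}
  after event 2 (t=12: INC z by 4): {y=1, z=4}
  after event 3 (t=15: SET y = 25): {y=25, z=4}
  after event 4 (t=20: DEC x by 7): {x=-7, y=25, z=4}
  after event 5 (t=26: DEC y by 15): {x=-7, y=10, z=4}
  after event 6 (t=34: DEL x): {y=10, z=4}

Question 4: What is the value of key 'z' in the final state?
Track key 'z' through all 11 events:
  event 1 (t=4: INC y by 1): z unchanged
  event 2 (t=12: INC z by 4): z (absent) -> 4
  event 3 (t=15: SET y = 25): z unchanged
  event 4 (t=20: DEC x by 7): z unchanged
  event 5 (t=26: DEC y by 15): z unchanged
  event 6 (t=34: DEL x): z unchanged
  event 7 (t=43: DEL y): z unchanged
  event 8 (t=51: SET y = 42): z unchanged
  event 9 (t=61: DEC y by 8): z unchanged
  event 10 (t=65: DEL x): z unchanged
  event 11 (t=68: SET z = 31): z 4 -> 31
Final: z = 31

Answer: 31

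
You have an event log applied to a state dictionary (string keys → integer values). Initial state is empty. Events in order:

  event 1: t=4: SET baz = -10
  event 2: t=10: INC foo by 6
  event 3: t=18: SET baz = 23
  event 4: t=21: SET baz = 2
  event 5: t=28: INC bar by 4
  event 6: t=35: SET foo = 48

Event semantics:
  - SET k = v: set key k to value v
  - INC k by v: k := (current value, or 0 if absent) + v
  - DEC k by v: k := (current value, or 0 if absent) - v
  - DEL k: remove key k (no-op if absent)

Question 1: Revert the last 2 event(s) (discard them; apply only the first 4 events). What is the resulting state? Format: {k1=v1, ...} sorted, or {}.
Answer: {baz=2, foo=6}

Derivation:
Keep first 4 events (discard last 2):
  after event 1 (t=4: SET baz = -10): {baz=-10}
  after event 2 (t=10: INC foo by 6): {baz=-10, foo=6}
  after event 3 (t=18: SET baz = 23): {baz=23, foo=6}
  after event 4 (t=21: SET baz = 2): {baz=2, foo=6}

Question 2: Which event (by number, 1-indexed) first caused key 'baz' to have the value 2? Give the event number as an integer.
Answer: 4

Derivation:
Looking for first event where baz becomes 2:
  event 1: baz = -10
  event 2: baz = -10
  event 3: baz = 23
  event 4: baz 23 -> 2  <-- first match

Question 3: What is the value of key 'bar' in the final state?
Answer: 4

Derivation:
Track key 'bar' through all 6 events:
  event 1 (t=4: SET baz = -10): bar unchanged
  event 2 (t=10: INC foo by 6): bar unchanged
  event 3 (t=18: SET baz = 23): bar unchanged
  event 4 (t=21: SET baz = 2): bar unchanged
  event 5 (t=28: INC bar by 4): bar (absent) -> 4
  event 6 (t=35: SET foo = 48): bar unchanged
Final: bar = 4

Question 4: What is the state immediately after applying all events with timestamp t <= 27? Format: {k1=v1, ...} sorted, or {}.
Answer: {baz=2, foo=6}

Derivation:
Apply events with t <= 27 (4 events):
  after event 1 (t=4: SET baz = -10): {baz=-10}
  after event 2 (t=10: INC foo by 6): {baz=-10, foo=6}
  after event 3 (t=18: SET baz = 23): {baz=23, foo=6}
  after event 4 (t=21: SET baz = 2): {baz=2, foo=6}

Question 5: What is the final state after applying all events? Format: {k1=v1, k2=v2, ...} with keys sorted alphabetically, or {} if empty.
  after event 1 (t=4: SET baz = -10): {baz=-10}
  after event 2 (t=10: INC foo by 6): {baz=-10, foo=6}
  after event 3 (t=18: SET baz = 23): {baz=23, foo=6}
  after event 4 (t=21: SET baz = 2): {baz=2, foo=6}
  after event 5 (t=28: INC bar by 4): {bar=4, baz=2, foo=6}
  after event 6 (t=35: SET foo = 48): {bar=4, baz=2, foo=48}

Answer: {bar=4, baz=2, foo=48}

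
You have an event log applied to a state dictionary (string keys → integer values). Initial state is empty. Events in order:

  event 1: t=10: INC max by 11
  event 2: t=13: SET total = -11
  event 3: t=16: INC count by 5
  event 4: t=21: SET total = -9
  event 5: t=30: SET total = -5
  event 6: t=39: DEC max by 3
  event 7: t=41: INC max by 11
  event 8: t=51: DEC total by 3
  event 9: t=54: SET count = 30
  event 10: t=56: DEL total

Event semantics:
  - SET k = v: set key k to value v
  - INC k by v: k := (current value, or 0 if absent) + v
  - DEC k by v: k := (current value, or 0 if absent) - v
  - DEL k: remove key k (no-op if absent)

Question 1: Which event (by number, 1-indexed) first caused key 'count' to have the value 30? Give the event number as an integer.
Looking for first event where count becomes 30:
  event 3: count = 5
  event 4: count = 5
  event 5: count = 5
  event 6: count = 5
  event 7: count = 5
  event 8: count = 5
  event 9: count 5 -> 30  <-- first match

Answer: 9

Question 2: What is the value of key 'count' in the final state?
Track key 'count' through all 10 events:
  event 1 (t=10: INC max by 11): count unchanged
  event 2 (t=13: SET total = -11): count unchanged
  event 3 (t=16: INC count by 5): count (absent) -> 5
  event 4 (t=21: SET total = -9): count unchanged
  event 5 (t=30: SET total = -5): count unchanged
  event 6 (t=39: DEC max by 3): count unchanged
  event 7 (t=41: INC max by 11): count unchanged
  event 8 (t=51: DEC total by 3): count unchanged
  event 9 (t=54: SET count = 30): count 5 -> 30
  event 10 (t=56: DEL total): count unchanged
Final: count = 30

Answer: 30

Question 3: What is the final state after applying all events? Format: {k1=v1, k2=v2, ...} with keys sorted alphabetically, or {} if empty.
Answer: {count=30, max=19}

Derivation:
  after event 1 (t=10: INC max by 11): {max=11}
  after event 2 (t=13: SET total = -11): {max=11, total=-11}
  after event 3 (t=16: INC count by 5): {count=5, max=11, total=-11}
  after event 4 (t=21: SET total = -9): {count=5, max=11, total=-9}
  after event 5 (t=30: SET total = -5): {count=5, max=11, total=-5}
  after event 6 (t=39: DEC max by 3): {count=5, max=8, total=-5}
  after event 7 (t=41: INC max by 11): {count=5, max=19, total=-5}
  after event 8 (t=51: DEC total by 3): {count=5, max=19, total=-8}
  after event 9 (t=54: SET count = 30): {count=30, max=19, total=-8}
  after event 10 (t=56: DEL total): {count=30, max=19}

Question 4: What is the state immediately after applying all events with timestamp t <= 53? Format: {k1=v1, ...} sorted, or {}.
Apply events with t <= 53 (8 events):
  after event 1 (t=10: INC max by 11): {max=11}
  after event 2 (t=13: SET total = -11): {max=11, total=-11}
  after event 3 (t=16: INC count by 5): {count=5, max=11, total=-11}
  after event 4 (t=21: SET total = -9): {count=5, max=11, total=-9}
  after event 5 (t=30: SET total = -5): {count=5, max=11, total=-5}
  after event 6 (t=39: DEC max by 3): {count=5, max=8, total=-5}
  after event 7 (t=41: INC max by 11): {count=5, max=19, total=-5}
  after event 8 (t=51: DEC total by 3): {count=5, max=19, total=-8}

Answer: {count=5, max=19, total=-8}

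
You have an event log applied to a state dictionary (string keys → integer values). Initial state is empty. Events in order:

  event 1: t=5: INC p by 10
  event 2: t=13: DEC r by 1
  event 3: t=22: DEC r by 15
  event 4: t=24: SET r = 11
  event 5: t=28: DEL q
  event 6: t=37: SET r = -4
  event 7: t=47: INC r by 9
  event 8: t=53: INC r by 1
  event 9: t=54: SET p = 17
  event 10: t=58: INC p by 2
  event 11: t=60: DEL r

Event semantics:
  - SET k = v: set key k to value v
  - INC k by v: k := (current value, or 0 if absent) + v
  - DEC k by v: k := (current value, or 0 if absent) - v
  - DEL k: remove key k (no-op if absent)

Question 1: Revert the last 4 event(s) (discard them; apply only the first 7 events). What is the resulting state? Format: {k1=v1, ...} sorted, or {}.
Keep first 7 events (discard last 4):
  after event 1 (t=5: INC p by 10): {p=10}
  after event 2 (t=13: DEC r by 1): {p=10, r=-1}
  after event 3 (t=22: DEC r by 15): {p=10, r=-16}
  after event 4 (t=24: SET r = 11): {p=10, r=11}
  after event 5 (t=28: DEL q): {p=10, r=11}
  after event 6 (t=37: SET r = -4): {p=10, r=-4}
  after event 7 (t=47: INC r by 9): {p=10, r=5}

Answer: {p=10, r=5}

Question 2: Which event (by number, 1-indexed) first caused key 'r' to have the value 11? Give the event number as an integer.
Answer: 4

Derivation:
Looking for first event where r becomes 11:
  event 2: r = -1
  event 3: r = -16
  event 4: r -16 -> 11  <-- first match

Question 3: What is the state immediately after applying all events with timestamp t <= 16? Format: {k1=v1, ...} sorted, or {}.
Answer: {p=10, r=-1}

Derivation:
Apply events with t <= 16 (2 events):
  after event 1 (t=5: INC p by 10): {p=10}
  after event 2 (t=13: DEC r by 1): {p=10, r=-1}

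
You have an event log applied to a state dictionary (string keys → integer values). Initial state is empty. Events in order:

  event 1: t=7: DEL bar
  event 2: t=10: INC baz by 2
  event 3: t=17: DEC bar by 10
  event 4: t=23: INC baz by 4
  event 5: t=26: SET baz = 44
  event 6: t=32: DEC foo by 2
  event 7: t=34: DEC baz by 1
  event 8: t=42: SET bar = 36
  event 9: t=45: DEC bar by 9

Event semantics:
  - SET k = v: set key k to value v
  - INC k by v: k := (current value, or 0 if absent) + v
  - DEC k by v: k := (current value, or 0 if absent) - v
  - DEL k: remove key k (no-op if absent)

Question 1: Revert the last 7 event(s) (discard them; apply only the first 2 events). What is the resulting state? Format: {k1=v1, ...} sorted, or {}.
Answer: {baz=2}

Derivation:
Keep first 2 events (discard last 7):
  after event 1 (t=7: DEL bar): {}
  after event 2 (t=10: INC baz by 2): {baz=2}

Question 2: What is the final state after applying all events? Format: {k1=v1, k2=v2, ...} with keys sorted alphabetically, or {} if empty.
Answer: {bar=27, baz=43, foo=-2}

Derivation:
  after event 1 (t=7: DEL bar): {}
  after event 2 (t=10: INC baz by 2): {baz=2}
  after event 3 (t=17: DEC bar by 10): {bar=-10, baz=2}
  after event 4 (t=23: INC baz by 4): {bar=-10, baz=6}
  after event 5 (t=26: SET baz = 44): {bar=-10, baz=44}
  after event 6 (t=32: DEC foo by 2): {bar=-10, baz=44, foo=-2}
  after event 7 (t=34: DEC baz by 1): {bar=-10, baz=43, foo=-2}
  after event 8 (t=42: SET bar = 36): {bar=36, baz=43, foo=-2}
  after event 9 (t=45: DEC bar by 9): {bar=27, baz=43, foo=-2}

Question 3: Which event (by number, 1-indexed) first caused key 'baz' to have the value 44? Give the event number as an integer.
Answer: 5

Derivation:
Looking for first event where baz becomes 44:
  event 2: baz = 2
  event 3: baz = 2
  event 4: baz = 6
  event 5: baz 6 -> 44  <-- first match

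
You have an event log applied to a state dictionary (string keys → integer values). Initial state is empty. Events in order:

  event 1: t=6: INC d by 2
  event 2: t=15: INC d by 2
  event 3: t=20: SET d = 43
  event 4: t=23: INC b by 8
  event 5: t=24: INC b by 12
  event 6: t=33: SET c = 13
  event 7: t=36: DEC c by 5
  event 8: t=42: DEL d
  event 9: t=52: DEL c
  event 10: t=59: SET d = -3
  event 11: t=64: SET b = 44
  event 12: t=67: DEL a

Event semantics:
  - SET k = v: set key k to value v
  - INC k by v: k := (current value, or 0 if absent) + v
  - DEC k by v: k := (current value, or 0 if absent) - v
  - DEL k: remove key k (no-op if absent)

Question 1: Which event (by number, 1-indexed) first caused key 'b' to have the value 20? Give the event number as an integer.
Answer: 5

Derivation:
Looking for first event where b becomes 20:
  event 4: b = 8
  event 5: b 8 -> 20  <-- first match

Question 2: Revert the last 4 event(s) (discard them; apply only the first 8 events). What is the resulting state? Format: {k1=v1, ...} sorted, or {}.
Keep first 8 events (discard last 4):
  after event 1 (t=6: INC d by 2): {d=2}
  after event 2 (t=15: INC d by 2): {d=4}
  after event 3 (t=20: SET d = 43): {d=43}
  after event 4 (t=23: INC b by 8): {b=8, d=43}
  after event 5 (t=24: INC b by 12): {b=20, d=43}
  after event 6 (t=33: SET c = 13): {b=20, c=13, d=43}
  after event 7 (t=36: DEC c by 5): {b=20, c=8, d=43}
  after event 8 (t=42: DEL d): {b=20, c=8}

Answer: {b=20, c=8}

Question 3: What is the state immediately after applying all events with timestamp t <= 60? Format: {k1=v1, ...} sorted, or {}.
Apply events with t <= 60 (10 events):
  after event 1 (t=6: INC d by 2): {d=2}
  after event 2 (t=15: INC d by 2): {d=4}
  after event 3 (t=20: SET d = 43): {d=43}
  after event 4 (t=23: INC b by 8): {b=8, d=43}
  after event 5 (t=24: INC b by 12): {b=20, d=43}
  after event 6 (t=33: SET c = 13): {b=20, c=13, d=43}
  after event 7 (t=36: DEC c by 5): {b=20, c=8, d=43}
  after event 8 (t=42: DEL d): {b=20, c=8}
  after event 9 (t=52: DEL c): {b=20}
  after event 10 (t=59: SET d = -3): {b=20, d=-3}

Answer: {b=20, d=-3}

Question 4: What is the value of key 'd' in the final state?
Track key 'd' through all 12 events:
  event 1 (t=6: INC d by 2): d (absent) -> 2
  event 2 (t=15: INC d by 2): d 2 -> 4
  event 3 (t=20: SET d = 43): d 4 -> 43
  event 4 (t=23: INC b by 8): d unchanged
  event 5 (t=24: INC b by 12): d unchanged
  event 6 (t=33: SET c = 13): d unchanged
  event 7 (t=36: DEC c by 5): d unchanged
  event 8 (t=42: DEL d): d 43 -> (absent)
  event 9 (t=52: DEL c): d unchanged
  event 10 (t=59: SET d = -3): d (absent) -> -3
  event 11 (t=64: SET b = 44): d unchanged
  event 12 (t=67: DEL a): d unchanged
Final: d = -3

Answer: -3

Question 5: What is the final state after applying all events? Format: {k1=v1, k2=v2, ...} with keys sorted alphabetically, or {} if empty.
Answer: {b=44, d=-3}

Derivation:
  after event 1 (t=6: INC d by 2): {d=2}
  after event 2 (t=15: INC d by 2): {d=4}
  after event 3 (t=20: SET d = 43): {d=43}
  after event 4 (t=23: INC b by 8): {b=8, d=43}
  after event 5 (t=24: INC b by 12): {b=20, d=43}
  after event 6 (t=33: SET c = 13): {b=20, c=13, d=43}
  after event 7 (t=36: DEC c by 5): {b=20, c=8, d=43}
  after event 8 (t=42: DEL d): {b=20, c=8}
  after event 9 (t=52: DEL c): {b=20}
  after event 10 (t=59: SET d = -3): {b=20, d=-3}
  after event 11 (t=64: SET b = 44): {b=44, d=-3}
  after event 12 (t=67: DEL a): {b=44, d=-3}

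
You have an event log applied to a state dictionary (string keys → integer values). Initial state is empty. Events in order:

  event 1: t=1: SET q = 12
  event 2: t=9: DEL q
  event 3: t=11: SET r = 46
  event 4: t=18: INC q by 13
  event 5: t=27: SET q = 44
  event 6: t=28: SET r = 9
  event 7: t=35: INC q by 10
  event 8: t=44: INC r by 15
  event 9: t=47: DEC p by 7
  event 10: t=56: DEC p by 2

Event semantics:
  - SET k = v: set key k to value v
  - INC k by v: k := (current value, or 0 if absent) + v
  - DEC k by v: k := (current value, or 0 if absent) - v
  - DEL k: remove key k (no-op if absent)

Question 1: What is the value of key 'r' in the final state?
Answer: 24

Derivation:
Track key 'r' through all 10 events:
  event 1 (t=1: SET q = 12): r unchanged
  event 2 (t=9: DEL q): r unchanged
  event 3 (t=11: SET r = 46): r (absent) -> 46
  event 4 (t=18: INC q by 13): r unchanged
  event 5 (t=27: SET q = 44): r unchanged
  event 6 (t=28: SET r = 9): r 46 -> 9
  event 7 (t=35: INC q by 10): r unchanged
  event 8 (t=44: INC r by 15): r 9 -> 24
  event 9 (t=47: DEC p by 7): r unchanged
  event 10 (t=56: DEC p by 2): r unchanged
Final: r = 24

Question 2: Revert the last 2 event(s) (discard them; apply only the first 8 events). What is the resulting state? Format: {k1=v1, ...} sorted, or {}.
Keep first 8 events (discard last 2):
  after event 1 (t=1: SET q = 12): {q=12}
  after event 2 (t=9: DEL q): {}
  after event 3 (t=11: SET r = 46): {r=46}
  after event 4 (t=18: INC q by 13): {q=13, r=46}
  after event 5 (t=27: SET q = 44): {q=44, r=46}
  after event 6 (t=28: SET r = 9): {q=44, r=9}
  after event 7 (t=35: INC q by 10): {q=54, r=9}
  after event 8 (t=44: INC r by 15): {q=54, r=24}

Answer: {q=54, r=24}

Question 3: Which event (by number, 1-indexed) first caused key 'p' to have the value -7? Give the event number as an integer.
Looking for first event where p becomes -7:
  event 9: p (absent) -> -7  <-- first match

Answer: 9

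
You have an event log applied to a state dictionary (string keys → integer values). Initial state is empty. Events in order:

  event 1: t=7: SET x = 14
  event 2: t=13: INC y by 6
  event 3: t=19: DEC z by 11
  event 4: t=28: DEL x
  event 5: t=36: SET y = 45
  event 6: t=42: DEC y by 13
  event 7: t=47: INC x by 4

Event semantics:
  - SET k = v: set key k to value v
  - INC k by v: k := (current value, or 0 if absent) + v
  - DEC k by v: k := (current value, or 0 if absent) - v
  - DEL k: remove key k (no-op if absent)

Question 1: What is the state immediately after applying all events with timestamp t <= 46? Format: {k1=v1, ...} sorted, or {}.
Answer: {y=32, z=-11}

Derivation:
Apply events with t <= 46 (6 events):
  after event 1 (t=7: SET x = 14): {x=14}
  after event 2 (t=13: INC y by 6): {x=14, y=6}
  after event 3 (t=19: DEC z by 11): {x=14, y=6, z=-11}
  after event 4 (t=28: DEL x): {y=6, z=-11}
  after event 5 (t=36: SET y = 45): {y=45, z=-11}
  after event 6 (t=42: DEC y by 13): {y=32, z=-11}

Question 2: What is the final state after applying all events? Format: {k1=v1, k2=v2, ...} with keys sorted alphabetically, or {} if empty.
Answer: {x=4, y=32, z=-11}

Derivation:
  after event 1 (t=7: SET x = 14): {x=14}
  after event 2 (t=13: INC y by 6): {x=14, y=6}
  after event 3 (t=19: DEC z by 11): {x=14, y=6, z=-11}
  after event 4 (t=28: DEL x): {y=6, z=-11}
  after event 5 (t=36: SET y = 45): {y=45, z=-11}
  after event 6 (t=42: DEC y by 13): {y=32, z=-11}
  after event 7 (t=47: INC x by 4): {x=4, y=32, z=-11}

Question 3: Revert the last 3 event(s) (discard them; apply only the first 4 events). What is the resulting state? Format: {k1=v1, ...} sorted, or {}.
Answer: {y=6, z=-11}

Derivation:
Keep first 4 events (discard last 3):
  after event 1 (t=7: SET x = 14): {x=14}
  after event 2 (t=13: INC y by 6): {x=14, y=6}
  after event 3 (t=19: DEC z by 11): {x=14, y=6, z=-11}
  after event 4 (t=28: DEL x): {y=6, z=-11}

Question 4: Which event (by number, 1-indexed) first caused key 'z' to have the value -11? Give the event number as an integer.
Looking for first event where z becomes -11:
  event 3: z (absent) -> -11  <-- first match

Answer: 3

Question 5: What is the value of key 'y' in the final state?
Answer: 32

Derivation:
Track key 'y' through all 7 events:
  event 1 (t=7: SET x = 14): y unchanged
  event 2 (t=13: INC y by 6): y (absent) -> 6
  event 3 (t=19: DEC z by 11): y unchanged
  event 4 (t=28: DEL x): y unchanged
  event 5 (t=36: SET y = 45): y 6 -> 45
  event 6 (t=42: DEC y by 13): y 45 -> 32
  event 7 (t=47: INC x by 4): y unchanged
Final: y = 32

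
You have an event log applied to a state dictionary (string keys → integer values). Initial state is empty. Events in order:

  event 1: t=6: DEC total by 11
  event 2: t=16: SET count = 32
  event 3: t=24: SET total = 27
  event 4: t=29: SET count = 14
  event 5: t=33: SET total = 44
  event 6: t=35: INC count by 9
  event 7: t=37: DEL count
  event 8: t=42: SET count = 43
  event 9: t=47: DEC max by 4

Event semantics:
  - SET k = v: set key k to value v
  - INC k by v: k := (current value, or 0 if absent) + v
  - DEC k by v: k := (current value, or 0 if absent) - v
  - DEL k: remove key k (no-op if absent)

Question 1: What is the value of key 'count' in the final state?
Answer: 43

Derivation:
Track key 'count' through all 9 events:
  event 1 (t=6: DEC total by 11): count unchanged
  event 2 (t=16: SET count = 32): count (absent) -> 32
  event 3 (t=24: SET total = 27): count unchanged
  event 4 (t=29: SET count = 14): count 32 -> 14
  event 5 (t=33: SET total = 44): count unchanged
  event 6 (t=35: INC count by 9): count 14 -> 23
  event 7 (t=37: DEL count): count 23 -> (absent)
  event 8 (t=42: SET count = 43): count (absent) -> 43
  event 9 (t=47: DEC max by 4): count unchanged
Final: count = 43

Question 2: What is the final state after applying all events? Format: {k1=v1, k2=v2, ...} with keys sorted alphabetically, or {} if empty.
Answer: {count=43, max=-4, total=44}

Derivation:
  after event 1 (t=6: DEC total by 11): {total=-11}
  after event 2 (t=16: SET count = 32): {count=32, total=-11}
  after event 3 (t=24: SET total = 27): {count=32, total=27}
  after event 4 (t=29: SET count = 14): {count=14, total=27}
  after event 5 (t=33: SET total = 44): {count=14, total=44}
  after event 6 (t=35: INC count by 9): {count=23, total=44}
  after event 7 (t=37: DEL count): {total=44}
  after event 8 (t=42: SET count = 43): {count=43, total=44}
  after event 9 (t=47: DEC max by 4): {count=43, max=-4, total=44}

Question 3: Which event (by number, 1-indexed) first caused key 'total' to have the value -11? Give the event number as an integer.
Looking for first event where total becomes -11:
  event 1: total (absent) -> -11  <-- first match

Answer: 1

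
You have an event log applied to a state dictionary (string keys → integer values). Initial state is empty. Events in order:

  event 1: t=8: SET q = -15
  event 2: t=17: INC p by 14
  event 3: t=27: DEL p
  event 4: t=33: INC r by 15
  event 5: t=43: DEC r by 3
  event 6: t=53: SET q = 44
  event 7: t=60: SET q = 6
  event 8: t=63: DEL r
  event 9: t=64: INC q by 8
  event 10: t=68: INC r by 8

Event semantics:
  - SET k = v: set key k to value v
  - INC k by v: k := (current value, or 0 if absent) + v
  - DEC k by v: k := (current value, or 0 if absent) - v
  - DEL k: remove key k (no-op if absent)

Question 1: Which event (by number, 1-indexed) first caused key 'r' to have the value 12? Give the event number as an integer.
Answer: 5

Derivation:
Looking for first event where r becomes 12:
  event 4: r = 15
  event 5: r 15 -> 12  <-- first match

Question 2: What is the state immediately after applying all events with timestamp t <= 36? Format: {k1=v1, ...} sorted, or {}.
Answer: {q=-15, r=15}

Derivation:
Apply events with t <= 36 (4 events):
  after event 1 (t=8: SET q = -15): {q=-15}
  after event 2 (t=17: INC p by 14): {p=14, q=-15}
  after event 3 (t=27: DEL p): {q=-15}
  after event 4 (t=33: INC r by 15): {q=-15, r=15}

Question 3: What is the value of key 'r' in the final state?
Track key 'r' through all 10 events:
  event 1 (t=8: SET q = -15): r unchanged
  event 2 (t=17: INC p by 14): r unchanged
  event 3 (t=27: DEL p): r unchanged
  event 4 (t=33: INC r by 15): r (absent) -> 15
  event 5 (t=43: DEC r by 3): r 15 -> 12
  event 6 (t=53: SET q = 44): r unchanged
  event 7 (t=60: SET q = 6): r unchanged
  event 8 (t=63: DEL r): r 12 -> (absent)
  event 9 (t=64: INC q by 8): r unchanged
  event 10 (t=68: INC r by 8): r (absent) -> 8
Final: r = 8

Answer: 8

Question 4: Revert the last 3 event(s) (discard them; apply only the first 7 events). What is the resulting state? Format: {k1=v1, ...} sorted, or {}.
Answer: {q=6, r=12}

Derivation:
Keep first 7 events (discard last 3):
  after event 1 (t=8: SET q = -15): {q=-15}
  after event 2 (t=17: INC p by 14): {p=14, q=-15}
  after event 3 (t=27: DEL p): {q=-15}
  after event 4 (t=33: INC r by 15): {q=-15, r=15}
  after event 5 (t=43: DEC r by 3): {q=-15, r=12}
  after event 6 (t=53: SET q = 44): {q=44, r=12}
  after event 7 (t=60: SET q = 6): {q=6, r=12}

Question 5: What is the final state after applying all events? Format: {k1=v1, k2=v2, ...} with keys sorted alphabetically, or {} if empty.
  after event 1 (t=8: SET q = -15): {q=-15}
  after event 2 (t=17: INC p by 14): {p=14, q=-15}
  after event 3 (t=27: DEL p): {q=-15}
  after event 4 (t=33: INC r by 15): {q=-15, r=15}
  after event 5 (t=43: DEC r by 3): {q=-15, r=12}
  after event 6 (t=53: SET q = 44): {q=44, r=12}
  after event 7 (t=60: SET q = 6): {q=6, r=12}
  after event 8 (t=63: DEL r): {q=6}
  after event 9 (t=64: INC q by 8): {q=14}
  after event 10 (t=68: INC r by 8): {q=14, r=8}

Answer: {q=14, r=8}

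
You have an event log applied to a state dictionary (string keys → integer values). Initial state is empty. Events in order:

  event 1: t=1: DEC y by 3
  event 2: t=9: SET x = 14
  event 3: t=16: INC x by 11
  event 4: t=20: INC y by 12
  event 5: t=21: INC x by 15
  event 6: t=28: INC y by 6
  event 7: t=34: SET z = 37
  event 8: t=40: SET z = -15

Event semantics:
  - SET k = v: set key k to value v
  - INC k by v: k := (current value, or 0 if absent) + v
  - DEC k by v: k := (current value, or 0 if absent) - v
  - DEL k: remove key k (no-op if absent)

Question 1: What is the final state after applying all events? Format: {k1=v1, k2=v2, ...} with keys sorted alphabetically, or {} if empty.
Answer: {x=40, y=15, z=-15}

Derivation:
  after event 1 (t=1: DEC y by 3): {y=-3}
  after event 2 (t=9: SET x = 14): {x=14, y=-3}
  after event 3 (t=16: INC x by 11): {x=25, y=-3}
  after event 4 (t=20: INC y by 12): {x=25, y=9}
  after event 5 (t=21: INC x by 15): {x=40, y=9}
  after event 6 (t=28: INC y by 6): {x=40, y=15}
  after event 7 (t=34: SET z = 37): {x=40, y=15, z=37}
  after event 8 (t=40: SET z = -15): {x=40, y=15, z=-15}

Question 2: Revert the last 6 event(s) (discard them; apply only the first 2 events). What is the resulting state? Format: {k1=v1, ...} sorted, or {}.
Keep first 2 events (discard last 6):
  after event 1 (t=1: DEC y by 3): {y=-3}
  after event 2 (t=9: SET x = 14): {x=14, y=-3}

Answer: {x=14, y=-3}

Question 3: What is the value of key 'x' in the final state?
Answer: 40

Derivation:
Track key 'x' through all 8 events:
  event 1 (t=1: DEC y by 3): x unchanged
  event 2 (t=9: SET x = 14): x (absent) -> 14
  event 3 (t=16: INC x by 11): x 14 -> 25
  event 4 (t=20: INC y by 12): x unchanged
  event 5 (t=21: INC x by 15): x 25 -> 40
  event 6 (t=28: INC y by 6): x unchanged
  event 7 (t=34: SET z = 37): x unchanged
  event 8 (t=40: SET z = -15): x unchanged
Final: x = 40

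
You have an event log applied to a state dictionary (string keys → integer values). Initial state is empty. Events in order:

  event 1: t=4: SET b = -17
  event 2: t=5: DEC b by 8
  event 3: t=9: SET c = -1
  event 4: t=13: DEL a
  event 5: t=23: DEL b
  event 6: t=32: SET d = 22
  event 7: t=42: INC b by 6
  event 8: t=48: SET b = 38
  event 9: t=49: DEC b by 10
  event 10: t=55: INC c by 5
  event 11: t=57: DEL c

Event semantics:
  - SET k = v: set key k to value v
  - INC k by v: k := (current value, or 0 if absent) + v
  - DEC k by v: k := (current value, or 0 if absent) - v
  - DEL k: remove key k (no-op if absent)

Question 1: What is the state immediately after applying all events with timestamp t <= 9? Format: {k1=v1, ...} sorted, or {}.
Answer: {b=-25, c=-1}

Derivation:
Apply events with t <= 9 (3 events):
  after event 1 (t=4: SET b = -17): {b=-17}
  after event 2 (t=5: DEC b by 8): {b=-25}
  after event 3 (t=9: SET c = -1): {b=-25, c=-1}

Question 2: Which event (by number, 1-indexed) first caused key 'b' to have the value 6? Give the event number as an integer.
Answer: 7

Derivation:
Looking for first event where b becomes 6:
  event 1: b = -17
  event 2: b = -25
  event 3: b = -25
  event 4: b = -25
  event 5: b = (absent)
  event 7: b (absent) -> 6  <-- first match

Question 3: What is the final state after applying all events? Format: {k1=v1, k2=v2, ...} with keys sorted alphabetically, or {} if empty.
Answer: {b=28, d=22}

Derivation:
  after event 1 (t=4: SET b = -17): {b=-17}
  after event 2 (t=5: DEC b by 8): {b=-25}
  after event 3 (t=9: SET c = -1): {b=-25, c=-1}
  after event 4 (t=13: DEL a): {b=-25, c=-1}
  after event 5 (t=23: DEL b): {c=-1}
  after event 6 (t=32: SET d = 22): {c=-1, d=22}
  after event 7 (t=42: INC b by 6): {b=6, c=-1, d=22}
  after event 8 (t=48: SET b = 38): {b=38, c=-1, d=22}
  after event 9 (t=49: DEC b by 10): {b=28, c=-1, d=22}
  after event 10 (t=55: INC c by 5): {b=28, c=4, d=22}
  after event 11 (t=57: DEL c): {b=28, d=22}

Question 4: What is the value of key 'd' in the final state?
Answer: 22

Derivation:
Track key 'd' through all 11 events:
  event 1 (t=4: SET b = -17): d unchanged
  event 2 (t=5: DEC b by 8): d unchanged
  event 3 (t=9: SET c = -1): d unchanged
  event 4 (t=13: DEL a): d unchanged
  event 5 (t=23: DEL b): d unchanged
  event 6 (t=32: SET d = 22): d (absent) -> 22
  event 7 (t=42: INC b by 6): d unchanged
  event 8 (t=48: SET b = 38): d unchanged
  event 9 (t=49: DEC b by 10): d unchanged
  event 10 (t=55: INC c by 5): d unchanged
  event 11 (t=57: DEL c): d unchanged
Final: d = 22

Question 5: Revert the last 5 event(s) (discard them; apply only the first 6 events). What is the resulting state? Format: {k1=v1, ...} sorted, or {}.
Answer: {c=-1, d=22}

Derivation:
Keep first 6 events (discard last 5):
  after event 1 (t=4: SET b = -17): {b=-17}
  after event 2 (t=5: DEC b by 8): {b=-25}
  after event 3 (t=9: SET c = -1): {b=-25, c=-1}
  after event 4 (t=13: DEL a): {b=-25, c=-1}
  after event 5 (t=23: DEL b): {c=-1}
  after event 6 (t=32: SET d = 22): {c=-1, d=22}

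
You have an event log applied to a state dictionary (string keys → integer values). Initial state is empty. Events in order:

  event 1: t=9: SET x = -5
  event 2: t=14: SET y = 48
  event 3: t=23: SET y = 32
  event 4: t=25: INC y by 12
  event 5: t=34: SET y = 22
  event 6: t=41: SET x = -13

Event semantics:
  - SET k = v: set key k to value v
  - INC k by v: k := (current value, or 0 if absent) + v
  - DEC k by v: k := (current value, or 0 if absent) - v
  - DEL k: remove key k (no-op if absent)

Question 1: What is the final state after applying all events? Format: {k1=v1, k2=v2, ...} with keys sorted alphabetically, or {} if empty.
  after event 1 (t=9: SET x = -5): {x=-5}
  after event 2 (t=14: SET y = 48): {x=-5, y=48}
  after event 3 (t=23: SET y = 32): {x=-5, y=32}
  after event 4 (t=25: INC y by 12): {x=-5, y=44}
  after event 5 (t=34: SET y = 22): {x=-5, y=22}
  after event 6 (t=41: SET x = -13): {x=-13, y=22}

Answer: {x=-13, y=22}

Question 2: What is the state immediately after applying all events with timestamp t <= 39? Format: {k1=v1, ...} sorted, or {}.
Answer: {x=-5, y=22}

Derivation:
Apply events with t <= 39 (5 events):
  after event 1 (t=9: SET x = -5): {x=-5}
  after event 2 (t=14: SET y = 48): {x=-5, y=48}
  after event 3 (t=23: SET y = 32): {x=-5, y=32}
  after event 4 (t=25: INC y by 12): {x=-5, y=44}
  after event 5 (t=34: SET y = 22): {x=-5, y=22}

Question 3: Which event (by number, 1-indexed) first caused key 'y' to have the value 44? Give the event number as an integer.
Answer: 4

Derivation:
Looking for first event where y becomes 44:
  event 2: y = 48
  event 3: y = 32
  event 4: y 32 -> 44  <-- first match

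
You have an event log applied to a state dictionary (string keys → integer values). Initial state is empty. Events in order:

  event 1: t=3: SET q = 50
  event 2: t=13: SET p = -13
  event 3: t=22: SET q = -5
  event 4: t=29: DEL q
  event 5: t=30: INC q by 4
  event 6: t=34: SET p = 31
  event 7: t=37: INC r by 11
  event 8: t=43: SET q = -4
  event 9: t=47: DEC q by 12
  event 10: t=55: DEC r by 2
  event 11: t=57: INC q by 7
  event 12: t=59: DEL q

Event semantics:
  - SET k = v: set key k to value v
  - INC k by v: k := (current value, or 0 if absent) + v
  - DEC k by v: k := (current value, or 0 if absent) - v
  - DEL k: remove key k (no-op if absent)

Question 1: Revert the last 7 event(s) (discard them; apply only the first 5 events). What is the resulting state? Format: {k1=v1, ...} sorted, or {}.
Answer: {p=-13, q=4}

Derivation:
Keep first 5 events (discard last 7):
  after event 1 (t=3: SET q = 50): {q=50}
  after event 2 (t=13: SET p = -13): {p=-13, q=50}
  after event 3 (t=22: SET q = -5): {p=-13, q=-5}
  after event 4 (t=29: DEL q): {p=-13}
  after event 5 (t=30: INC q by 4): {p=-13, q=4}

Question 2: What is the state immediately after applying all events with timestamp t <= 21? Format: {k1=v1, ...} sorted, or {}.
Answer: {p=-13, q=50}

Derivation:
Apply events with t <= 21 (2 events):
  after event 1 (t=3: SET q = 50): {q=50}
  after event 2 (t=13: SET p = -13): {p=-13, q=50}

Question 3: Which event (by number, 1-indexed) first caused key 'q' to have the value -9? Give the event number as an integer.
Looking for first event where q becomes -9:
  event 1: q = 50
  event 2: q = 50
  event 3: q = -5
  event 4: q = (absent)
  event 5: q = 4
  event 6: q = 4
  event 7: q = 4
  event 8: q = -4
  event 9: q = -16
  event 10: q = -16
  event 11: q -16 -> -9  <-- first match

Answer: 11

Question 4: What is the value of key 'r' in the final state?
Answer: 9

Derivation:
Track key 'r' through all 12 events:
  event 1 (t=3: SET q = 50): r unchanged
  event 2 (t=13: SET p = -13): r unchanged
  event 3 (t=22: SET q = -5): r unchanged
  event 4 (t=29: DEL q): r unchanged
  event 5 (t=30: INC q by 4): r unchanged
  event 6 (t=34: SET p = 31): r unchanged
  event 7 (t=37: INC r by 11): r (absent) -> 11
  event 8 (t=43: SET q = -4): r unchanged
  event 9 (t=47: DEC q by 12): r unchanged
  event 10 (t=55: DEC r by 2): r 11 -> 9
  event 11 (t=57: INC q by 7): r unchanged
  event 12 (t=59: DEL q): r unchanged
Final: r = 9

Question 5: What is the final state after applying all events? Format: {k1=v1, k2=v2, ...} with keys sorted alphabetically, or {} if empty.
Answer: {p=31, r=9}

Derivation:
  after event 1 (t=3: SET q = 50): {q=50}
  after event 2 (t=13: SET p = -13): {p=-13, q=50}
  after event 3 (t=22: SET q = -5): {p=-13, q=-5}
  after event 4 (t=29: DEL q): {p=-13}
  after event 5 (t=30: INC q by 4): {p=-13, q=4}
  after event 6 (t=34: SET p = 31): {p=31, q=4}
  after event 7 (t=37: INC r by 11): {p=31, q=4, r=11}
  after event 8 (t=43: SET q = -4): {p=31, q=-4, r=11}
  after event 9 (t=47: DEC q by 12): {p=31, q=-16, r=11}
  after event 10 (t=55: DEC r by 2): {p=31, q=-16, r=9}
  after event 11 (t=57: INC q by 7): {p=31, q=-9, r=9}
  after event 12 (t=59: DEL q): {p=31, r=9}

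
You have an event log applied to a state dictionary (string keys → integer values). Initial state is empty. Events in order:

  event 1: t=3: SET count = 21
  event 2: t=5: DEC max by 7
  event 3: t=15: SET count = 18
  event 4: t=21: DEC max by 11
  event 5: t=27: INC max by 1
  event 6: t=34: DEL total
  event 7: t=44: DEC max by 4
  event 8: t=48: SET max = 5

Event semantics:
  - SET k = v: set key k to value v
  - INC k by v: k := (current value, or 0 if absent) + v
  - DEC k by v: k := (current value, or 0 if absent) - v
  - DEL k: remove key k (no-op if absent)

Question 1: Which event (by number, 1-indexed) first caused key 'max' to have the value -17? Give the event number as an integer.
Looking for first event where max becomes -17:
  event 2: max = -7
  event 3: max = -7
  event 4: max = -18
  event 5: max -18 -> -17  <-- first match

Answer: 5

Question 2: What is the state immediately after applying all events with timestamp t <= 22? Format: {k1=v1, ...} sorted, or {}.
Apply events with t <= 22 (4 events):
  after event 1 (t=3: SET count = 21): {count=21}
  after event 2 (t=5: DEC max by 7): {count=21, max=-7}
  after event 3 (t=15: SET count = 18): {count=18, max=-7}
  after event 4 (t=21: DEC max by 11): {count=18, max=-18}

Answer: {count=18, max=-18}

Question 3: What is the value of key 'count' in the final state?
Answer: 18

Derivation:
Track key 'count' through all 8 events:
  event 1 (t=3: SET count = 21): count (absent) -> 21
  event 2 (t=5: DEC max by 7): count unchanged
  event 3 (t=15: SET count = 18): count 21 -> 18
  event 4 (t=21: DEC max by 11): count unchanged
  event 5 (t=27: INC max by 1): count unchanged
  event 6 (t=34: DEL total): count unchanged
  event 7 (t=44: DEC max by 4): count unchanged
  event 8 (t=48: SET max = 5): count unchanged
Final: count = 18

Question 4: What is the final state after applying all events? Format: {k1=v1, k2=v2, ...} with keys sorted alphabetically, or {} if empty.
Answer: {count=18, max=5}

Derivation:
  after event 1 (t=3: SET count = 21): {count=21}
  after event 2 (t=5: DEC max by 7): {count=21, max=-7}
  after event 3 (t=15: SET count = 18): {count=18, max=-7}
  after event 4 (t=21: DEC max by 11): {count=18, max=-18}
  after event 5 (t=27: INC max by 1): {count=18, max=-17}
  after event 6 (t=34: DEL total): {count=18, max=-17}
  after event 7 (t=44: DEC max by 4): {count=18, max=-21}
  after event 8 (t=48: SET max = 5): {count=18, max=5}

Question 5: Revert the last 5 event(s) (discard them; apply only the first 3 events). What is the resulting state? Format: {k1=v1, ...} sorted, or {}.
Keep first 3 events (discard last 5):
  after event 1 (t=3: SET count = 21): {count=21}
  after event 2 (t=5: DEC max by 7): {count=21, max=-7}
  after event 3 (t=15: SET count = 18): {count=18, max=-7}

Answer: {count=18, max=-7}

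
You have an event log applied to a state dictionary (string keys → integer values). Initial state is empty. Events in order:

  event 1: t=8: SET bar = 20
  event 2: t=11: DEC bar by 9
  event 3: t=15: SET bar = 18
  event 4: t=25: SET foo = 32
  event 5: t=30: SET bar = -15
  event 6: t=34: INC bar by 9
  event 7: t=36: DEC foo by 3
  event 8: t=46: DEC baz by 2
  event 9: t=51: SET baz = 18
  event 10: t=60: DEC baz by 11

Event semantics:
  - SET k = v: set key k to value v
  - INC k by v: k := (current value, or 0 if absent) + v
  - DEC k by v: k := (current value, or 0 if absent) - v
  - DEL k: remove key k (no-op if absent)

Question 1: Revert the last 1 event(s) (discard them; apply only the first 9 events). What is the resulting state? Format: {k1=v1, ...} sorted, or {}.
Answer: {bar=-6, baz=18, foo=29}

Derivation:
Keep first 9 events (discard last 1):
  after event 1 (t=8: SET bar = 20): {bar=20}
  after event 2 (t=11: DEC bar by 9): {bar=11}
  after event 3 (t=15: SET bar = 18): {bar=18}
  after event 4 (t=25: SET foo = 32): {bar=18, foo=32}
  after event 5 (t=30: SET bar = -15): {bar=-15, foo=32}
  after event 6 (t=34: INC bar by 9): {bar=-6, foo=32}
  after event 7 (t=36: DEC foo by 3): {bar=-6, foo=29}
  after event 8 (t=46: DEC baz by 2): {bar=-6, baz=-2, foo=29}
  after event 9 (t=51: SET baz = 18): {bar=-6, baz=18, foo=29}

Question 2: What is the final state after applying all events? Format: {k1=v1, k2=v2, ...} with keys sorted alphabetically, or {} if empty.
  after event 1 (t=8: SET bar = 20): {bar=20}
  after event 2 (t=11: DEC bar by 9): {bar=11}
  after event 3 (t=15: SET bar = 18): {bar=18}
  after event 4 (t=25: SET foo = 32): {bar=18, foo=32}
  after event 5 (t=30: SET bar = -15): {bar=-15, foo=32}
  after event 6 (t=34: INC bar by 9): {bar=-6, foo=32}
  after event 7 (t=36: DEC foo by 3): {bar=-6, foo=29}
  after event 8 (t=46: DEC baz by 2): {bar=-6, baz=-2, foo=29}
  after event 9 (t=51: SET baz = 18): {bar=-6, baz=18, foo=29}
  after event 10 (t=60: DEC baz by 11): {bar=-6, baz=7, foo=29}

Answer: {bar=-6, baz=7, foo=29}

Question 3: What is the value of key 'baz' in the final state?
Answer: 7

Derivation:
Track key 'baz' through all 10 events:
  event 1 (t=8: SET bar = 20): baz unchanged
  event 2 (t=11: DEC bar by 9): baz unchanged
  event 3 (t=15: SET bar = 18): baz unchanged
  event 4 (t=25: SET foo = 32): baz unchanged
  event 5 (t=30: SET bar = -15): baz unchanged
  event 6 (t=34: INC bar by 9): baz unchanged
  event 7 (t=36: DEC foo by 3): baz unchanged
  event 8 (t=46: DEC baz by 2): baz (absent) -> -2
  event 9 (t=51: SET baz = 18): baz -2 -> 18
  event 10 (t=60: DEC baz by 11): baz 18 -> 7
Final: baz = 7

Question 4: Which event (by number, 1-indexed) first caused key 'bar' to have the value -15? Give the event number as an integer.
Answer: 5

Derivation:
Looking for first event where bar becomes -15:
  event 1: bar = 20
  event 2: bar = 11
  event 3: bar = 18
  event 4: bar = 18
  event 5: bar 18 -> -15  <-- first match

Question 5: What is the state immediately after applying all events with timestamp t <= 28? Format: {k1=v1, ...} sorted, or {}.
Answer: {bar=18, foo=32}

Derivation:
Apply events with t <= 28 (4 events):
  after event 1 (t=8: SET bar = 20): {bar=20}
  after event 2 (t=11: DEC bar by 9): {bar=11}
  after event 3 (t=15: SET bar = 18): {bar=18}
  after event 4 (t=25: SET foo = 32): {bar=18, foo=32}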